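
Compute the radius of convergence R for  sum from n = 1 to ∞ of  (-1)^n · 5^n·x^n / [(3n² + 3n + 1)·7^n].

R = 7/5

By the ratio test, |a_{n+1}/a_n| = [(3n² + 3n + 1)/(3(n+1)² + 3(n+1) + 1)] · 5/7 → 5/7.
Convergence for |x| · 5/7 < 1, i.e. |x| < 7/5. So R = 7/5.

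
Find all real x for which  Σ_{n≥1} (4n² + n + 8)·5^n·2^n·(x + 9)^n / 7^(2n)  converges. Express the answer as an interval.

(-139/10, -41/10)

Ratio test: |a_{n+1}/a_n| = [(4(n+1)² + (n+1) + 8)/(4n² + n + 8)] · 5·2/49 → 10/49 as n → ∞.
Thus R = 1/(10/49) = 49/10.
When x = -41/10, the n-th term does not approach 0; divergence by the term test.
At x = -139/10: the terms do not tend to 0, so the series diverges.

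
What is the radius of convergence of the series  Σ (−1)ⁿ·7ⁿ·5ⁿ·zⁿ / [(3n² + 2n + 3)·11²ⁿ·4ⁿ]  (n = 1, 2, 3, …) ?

R = 484/35

Apply the ratio test: |a_{n+1}| / |a_n| = [(3n² + 2n + 3)/(3(n+1)² + 2(n+1) + 3)] · 7·5/(121·4), which tends to 35/484 as n → ∞.
Hence the series converges for |z| < 1/(35/484) = 484/35, so the radius of convergence is 484/35.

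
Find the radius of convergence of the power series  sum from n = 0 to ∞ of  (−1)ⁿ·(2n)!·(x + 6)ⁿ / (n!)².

Ratio test: |a_{n+1}/a_n| = (2n+1)·(2n+2)/(n+1)² → 4 as n → ∞.
Convergence for |x + 6| · 4 < 1, i.e. |x + 6| < 1/4. So R = 1/4.

R = 1/4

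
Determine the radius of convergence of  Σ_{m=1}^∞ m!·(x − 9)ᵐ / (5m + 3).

R = 0

Apply the ratio test: |a_{m+1}| / |a_m| = (m+1) · (5m + 3)/(5(m+1) + 3), which tends to ∞ as m → ∞.
The ratio grows without bound, so the series diverges whenever (x − 9) ≠ 0; it converges only at x = 9. R = 0.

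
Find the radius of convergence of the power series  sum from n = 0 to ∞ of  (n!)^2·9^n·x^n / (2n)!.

By the ratio test, |a_{n+1}/a_n| = (n+1)²/[(2n+1)·(2n+2)] · 9 → 9/4.
Convergence for |x| · 9/4 < 1, i.e. |x| < 4/9. So R = 4/9.

R = 4/9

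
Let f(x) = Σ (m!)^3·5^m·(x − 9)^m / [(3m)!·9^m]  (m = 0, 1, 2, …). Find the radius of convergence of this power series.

By the ratio test, |a_{m+1}/a_m| = (m+1)³/[(3m+1)·(3m+2)·(3m+3)] · 5/9 → 5/243.
Thus R = 1/(5/243) = 243/5.

R = 243/5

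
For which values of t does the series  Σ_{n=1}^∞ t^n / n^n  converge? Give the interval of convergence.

Root test: |a_n|^(1/n) = 1/n → 0.
Since the n-th root of |a_n| tends to 0, the series converges for all real t; R = ∞.

(−∞, ∞)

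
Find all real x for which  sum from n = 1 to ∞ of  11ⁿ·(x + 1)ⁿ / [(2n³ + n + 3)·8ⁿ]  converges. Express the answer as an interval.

[-19/11, -3/11]

Apply the ratio test: |a_{n+1}| / |a_n| = [(2n³ + n + 3)/(2(n+1)³ + (n+1) + 3)] · 11/8, which tends to 11/8 as n → ∞.
Convergence for |x + 1| · 11/8 < 1, i.e. |x + 1| < 8/11. So R = 8/11.
Endpoint x = -3/11: the terms are on the order of 1/n³, so the series converges absolutely by comparison with the p-series (p = 3 > 1).
Endpoint x = -19/11: absolute convergence follows by limit comparison with Σ 1/n³.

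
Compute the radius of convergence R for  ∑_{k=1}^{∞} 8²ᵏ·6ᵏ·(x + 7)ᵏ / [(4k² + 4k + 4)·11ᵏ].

Apply the ratio test: |a_{k+1}| / |a_k| = [(4k² + 4k + 4)/(4(k+1)² + 4(k+1) + 4)] · 64·6/11, which tends to 384/11 as k → ∞.
Hence the series converges for |x + 7| < 1/(384/11) = 11/384, so the radius of convergence is 11/384.

R = 11/384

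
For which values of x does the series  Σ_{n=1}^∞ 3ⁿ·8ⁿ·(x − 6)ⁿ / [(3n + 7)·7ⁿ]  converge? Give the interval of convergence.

Apply the ratio test: |a_{n+1}| / |a_n| = [(3n + 7)/(3(n+1) + 7)] · 3·8/7, which tends to 24/7 as n → ∞.
Hence the series converges for |x − 6| < 1/(24/7) = 7/24, so the radius of convergence is 7/24.
When x = 151/24, the terms are asymptotic to a nonzero constant times 1/n, so the series diverges by limit comparison with Σ 1/n.
At x = 137/24: an alternating series whose terms decrease to 0 in absolute value, so it converges by the Leibniz criterion.

[137/24, 151/24)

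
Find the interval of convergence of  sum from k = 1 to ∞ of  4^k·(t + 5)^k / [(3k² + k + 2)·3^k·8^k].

Apply the ratio test: |a_{k+1}| / |a_k| = [(3k² + k + 2)/(3(k+1)² + (k+1) + 2)] · 4/(3·8), which tends to 1/6 as k → ∞.
Thus R = 1/(1/6) = 6.
When t = 1, the series is dominated by a constant times Σ 1/k², which converges (p = 2 > 1).
At t = -11: the terms are on the order of 1/k², so the series converges absolutely by comparison with the p-series (p = 2 > 1).

[-11, 1]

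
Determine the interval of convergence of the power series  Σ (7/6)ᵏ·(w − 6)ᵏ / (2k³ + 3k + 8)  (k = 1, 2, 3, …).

[36/7, 48/7]

Apply the ratio test: |a_{k+1}| / |a_k| = [(2k³ + 3k + 8)/(2(k+1)³ + 3(k+1) + 8)] · 7/6, which tends to 7/6 as k → ∞.
Thus R = 1/(7/6) = 6/7.
When w = 48/7, the terms are on the order of 1/k³, so the series converges absolutely by comparison with the p-series (p = 3 > 1).
When w = 36/7, the series is dominated by a constant times Σ 1/k³, which converges (p = 3 > 1).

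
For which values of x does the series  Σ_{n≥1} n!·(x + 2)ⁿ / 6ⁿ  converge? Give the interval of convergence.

By the ratio test, |a_{n+1}/a_n| = (n+1) · 1/6 → ∞.
Since the ratio → ∞, the series diverges for every x ≠ -2, and R = 0.

{-2}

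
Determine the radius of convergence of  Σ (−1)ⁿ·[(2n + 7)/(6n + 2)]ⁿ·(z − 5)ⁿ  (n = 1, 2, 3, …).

R = 3

Applying the root test, |a_n|^(1/n) = (2n + 7)/(6n + 2) → 1/3.
Hence the series converges for |z − 5| < 1/(1/3) = 3, so the radius of convergence is 3.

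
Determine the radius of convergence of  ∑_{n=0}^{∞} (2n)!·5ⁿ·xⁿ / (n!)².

R = 1/20

The ratio of consecutive coefficients is (2n+1)·(2n+2)/(n+1)² · 5 → 20.
The series converges when 20 · |x| < 1, giving R = 1/20.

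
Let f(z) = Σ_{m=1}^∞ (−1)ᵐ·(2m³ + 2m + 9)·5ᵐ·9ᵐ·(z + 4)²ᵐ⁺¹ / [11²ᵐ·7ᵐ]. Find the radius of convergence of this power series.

Ratio test: |a_{m+1}/a_m| = [(2(m+1)³ + 2(m+1) + 9)/(2m³ + 2m + 9)] · 5·9/(121·7) → 45/847 as m → ∞.
Successive powers of (z + 4) differ by 2, so the series converges when |z + 4|² · 45/847 < 1, i.e. |z + 4| < √(847/45). So R = 11√35/15.

R = 11√35/15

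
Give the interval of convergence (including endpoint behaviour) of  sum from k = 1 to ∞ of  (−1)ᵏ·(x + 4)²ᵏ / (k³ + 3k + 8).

Apply the ratio test: |a_{k+1}| / |a_k| = (k³ + 3k + 8)/((k+1)³ + 3(k+1) + 8), which tends to 1 as k → ∞.
Since the exponent of (x + 4) increases by 2 each term, convergence requires |x + 4|² < 1, hence R = 1.
Check x = -3: absolute convergence follows by limit comparison with Σ 1/k³.
Endpoint x = -5: the terms are on the order of 1/k³, so the series converges absolutely by comparison with the p-series (p = 3 > 1).

[-5, -3]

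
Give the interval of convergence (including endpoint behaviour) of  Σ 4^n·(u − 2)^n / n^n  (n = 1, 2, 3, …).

(−∞, ∞)

By the Cauchy root test, |a_n|^(1/n) = 4/n → 0.
Since the n-th root of |a_n| tends to 0, the series converges for all real u; R = ∞.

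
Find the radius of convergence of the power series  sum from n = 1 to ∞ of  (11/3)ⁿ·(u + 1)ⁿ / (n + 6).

By the ratio test, |a_{n+1}/a_n| = [(n + 6)/((n+1) + 6)] · 11/3 → 11/3.
Thus R = 1/(11/3) = 3/11.

R = 3/11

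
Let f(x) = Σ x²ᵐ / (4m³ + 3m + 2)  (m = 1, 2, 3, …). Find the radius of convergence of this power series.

R = 1

The ratio of consecutive coefficients is (4m³ + 3m + 2)/(4(m+1)³ + 3(m+1) + 2) → 1.
Writing y = x², the series in y has radius 1, so |x| < √(1) = 1 and R = 1.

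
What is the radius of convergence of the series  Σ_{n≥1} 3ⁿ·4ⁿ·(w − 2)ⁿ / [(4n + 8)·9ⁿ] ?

By the ratio test, |a_{n+1}/a_n| = [(4n + 8)/(4(n+1) + 8)] · 3·4/9 → 4/3.
The series converges when 4/3 · |w − 2| < 1, giving R = 3/4.

R = 3/4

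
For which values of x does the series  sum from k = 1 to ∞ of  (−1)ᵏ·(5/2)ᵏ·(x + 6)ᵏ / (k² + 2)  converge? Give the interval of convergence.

[-32/5, -28/5]

By the ratio test, |a_{k+1}/a_k| = [(k² + 2)/((k+1)² + 2)] · 5/2 → 5/2.
The series converges when 5/2 · |x + 6| < 1, giving R = 2/5.
Endpoint x = -28/5: absolute convergence follows by limit comparison with Σ 1/k².
Check x = -32/5: absolute convergence follows by limit comparison with Σ 1/k².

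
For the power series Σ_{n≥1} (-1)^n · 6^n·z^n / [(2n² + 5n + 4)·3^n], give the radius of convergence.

Apply the ratio test: |a_{n+1}| / |a_n| = [(2n² + 5n + 4)/(2(n+1)² + 5(n+1) + 4)] · 6/3, which tends to 2 as n → ∞.
Hence the series converges for |z| < 1/(2) = 1/2, so the radius of convergence is 1/2.

R = 1/2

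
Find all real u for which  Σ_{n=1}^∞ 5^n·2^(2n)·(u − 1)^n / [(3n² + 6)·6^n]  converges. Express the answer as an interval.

[7/10, 13/10]

By the ratio test, |a_{n+1}/a_n| = [(3n² + 6)/(3(n+1)² + 6)] · 5·4/6 → 10/3.
Convergence for |u − 1| · 10/3 < 1, i.e. |u − 1| < 3/10. So R = 3/10.
Check u = 13/10: the terms are on the order of 1/n², so the series converges absolutely by comparison with the p-series (p = 2 > 1).
At u = 7/10: the terms are on the order of 1/n², so the series converges absolutely by comparison with the p-series (p = 2 > 1).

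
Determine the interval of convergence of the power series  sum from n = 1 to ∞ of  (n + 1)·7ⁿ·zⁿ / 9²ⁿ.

(-81/7, 81/7)

Ratio test: |a_{n+1}/a_n| = [((n+1) + 1)/(n + 1)] · 7/81 → 7/81 as n → ∞.
Convergence for |z| · 7/81 < 1, i.e. |z| < 81/7. So R = 81/7.
When z = 81/7, the terms have absolute value of order n, which does not tend to 0, so the series diverges by the divergence test.
When z = -81/7, the terms do not tend to 0, so the series diverges.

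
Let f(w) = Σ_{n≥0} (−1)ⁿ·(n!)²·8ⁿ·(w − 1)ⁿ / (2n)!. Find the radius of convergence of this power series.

R = 1/2

By the ratio test, |a_{n+1}/a_n| = (n+1)²/[(2n+1)·(2n+2)] · 8 → 2.
The series converges when 2 · |w − 1| < 1, giving R = 1/2.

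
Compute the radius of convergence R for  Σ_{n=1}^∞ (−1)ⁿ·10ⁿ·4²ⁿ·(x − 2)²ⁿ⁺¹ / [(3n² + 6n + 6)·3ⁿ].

R = √30/40

By the ratio test, |a_{n+1}/a_n| = [(3n² + 6n + 6)/(3(n+1)² + 6(n+1) + 6)] · 10·16/3 → 160/3.
Successive powers of (x − 2) differ by 2, so the series converges when |x − 2|² · 160/3 < 1, i.e. |x − 2| < √(3/160). So R = √30/40.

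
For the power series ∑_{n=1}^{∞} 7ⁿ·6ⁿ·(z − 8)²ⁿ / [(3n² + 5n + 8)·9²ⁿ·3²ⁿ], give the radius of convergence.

R = 9√42/14

Apply the ratio test: |a_{n+1}| / |a_n| = [(3n² + 5n + 8)/(3(n+1)² + 5(n+1) + 8)] · 7·6/(81·9), which tends to 14/243 as n → ∞.
Successive powers of (z − 8) differ by 2, so the series converges when |z − 8|² · 14/243 < 1, i.e. |z − 8| < √(243/14). So R = 9√42/14.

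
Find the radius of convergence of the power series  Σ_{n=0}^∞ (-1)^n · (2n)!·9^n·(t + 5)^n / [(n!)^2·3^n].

R = 1/12

By the ratio test, |a_{n+1}/a_n| = (2n+1)·(2n+2)/(n+1)² · 9/3 → 12.
Thus R = 1/(12) = 1/12.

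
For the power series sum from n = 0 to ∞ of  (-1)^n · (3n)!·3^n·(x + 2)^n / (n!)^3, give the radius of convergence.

The ratio of consecutive coefficients is (3n+1)·(3n+2)·(3n+3)/(n+1)³ · 3 → 81.
Thus R = 1/(81) = 1/81.

R = 1/81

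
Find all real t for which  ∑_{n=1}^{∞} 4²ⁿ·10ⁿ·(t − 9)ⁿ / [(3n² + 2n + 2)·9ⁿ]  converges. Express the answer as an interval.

Ratio test: |a_{n+1}/a_n| = [(3n² + 2n + 2)/(3(n+1)² + 2(n+1) + 2)] · 16·10/9 → 160/9 as n → ∞.
Thus R = 1/(160/9) = 9/160.
At t = 1449/160: absolute convergence follows by limit comparison with Σ 1/n².
Check t = 1431/160: absolute convergence follows by limit comparison with Σ 1/n².

[1431/160, 1449/160]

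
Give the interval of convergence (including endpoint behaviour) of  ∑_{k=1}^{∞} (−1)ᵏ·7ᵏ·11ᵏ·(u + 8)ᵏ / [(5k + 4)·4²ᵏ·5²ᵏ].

Apply the ratio test: |a_{k+1}| / |a_k| = [(5k + 4)/(5(k+1) + 4)] · 7·11/(16·25), which tends to 77/400 as k → ∞.
Convergence for |u + 8| · 77/400 < 1, i.e. |u + 8| < 400/77. So R = 400/77.
Check u = -216/77: an alternating series whose terms decrease to 0 in absolute value, so it converges by the Leibniz criterion.
Endpoint u = -1016/77: the terms are asymptotic to a nonzero constant times 1/k, so the series diverges by limit comparison with Σ 1/k.

(-1016/77, -216/77]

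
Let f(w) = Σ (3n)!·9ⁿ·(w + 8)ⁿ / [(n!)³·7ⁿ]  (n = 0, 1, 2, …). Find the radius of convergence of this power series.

Ratio test: |a_{n+1}/a_n| = (3n+1)·(3n+2)·(3n+3)/(n+1)³ · 9/7 → 243/7 as n → ∞.
Hence the series converges for |w + 8| < 1/(243/7) = 7/243, so the radius of convergence is 7/243.

R = 7/243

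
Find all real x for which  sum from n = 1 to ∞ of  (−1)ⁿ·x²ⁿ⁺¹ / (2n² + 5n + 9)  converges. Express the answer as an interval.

Ratio test: |a_{n+1}/a_n| = (2n² + 5n + 9)/(2(n+1)² + 5(n+1) + 9) → 1 as n → ∞.
Since the exponent of x increases by 2 each term, convergence requires |x|² < 1, hence R = 1.
Check x = 1: absolute convergence follows by limit comparison with Σ 1/n².
Endpoint x = -1: the terms are on the order of 1/n², so the series converges absolutely by comparison with the p-series (p = 2 > 1).

[-1, 1]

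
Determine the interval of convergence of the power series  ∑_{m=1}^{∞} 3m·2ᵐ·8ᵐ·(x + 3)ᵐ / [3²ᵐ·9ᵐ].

By the ratio test, |a_{m+1}/a_m| = [3(m+1)/3m] · 2·8/(9·9) → 16/81.
The series converges when 16/81 · |x + 3| < 1, giving R = 81/16.
When x = 33/16, the m-th term does not approach 0; divergence by the term test.
When x = -129/16, the terms have absolute value of order m, which does not tend to 0, so the series diverges by the divergence test.

(-129/16, 33/16)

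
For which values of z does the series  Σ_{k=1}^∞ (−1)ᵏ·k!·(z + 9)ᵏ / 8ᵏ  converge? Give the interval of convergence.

The ratio of consecutive coefficients is (k+1) · 1/8 → ∞.
Since the ratio → ∞, the series diverges for every z ≠ -9, and R = 0.

{-9}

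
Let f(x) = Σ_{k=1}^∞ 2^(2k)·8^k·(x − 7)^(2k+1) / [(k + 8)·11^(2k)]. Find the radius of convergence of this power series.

R = 11√2/8

Apply the ratio test: |a_{k+1}| / |a_k| = [(k + 8)/((k+1) + 8)] · 4·8/121, which tends to 32/121 as k → ∞.
Successive powers of (x − 7) differ by 2, so the series converges when |x − 7|² · 32/121 < 1, i.e. |x − 7| < √(121/32). So R = 11√2/8.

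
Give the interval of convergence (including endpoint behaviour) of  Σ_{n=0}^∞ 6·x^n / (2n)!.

(−∞, ∞)

The ratio of consecutive coefficients is 6/6 · 1/[(2n+1)·(2n+2)] → 0.
The ratio tends to 0 regardless of x, hence R = ∞.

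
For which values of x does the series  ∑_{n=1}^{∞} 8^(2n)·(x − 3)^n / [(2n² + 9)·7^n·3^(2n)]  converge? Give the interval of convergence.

The ratio of consecutive coefficients is [(2n² + 9)/(2(n+1)² + 9)] · 64/(7·9) → 64/63.
The series converges when 64/63 · |x − 3| < 1, giving R = 63/64.
Check x = 255/64: the terms are on the order of 1/n², so the series converges absolutely by comparison with the p-series (p = 2 > 1).
At x = 129/64: the terms are on the order of 1/n², so the series converges absolutely by comparison with the p-series (p = 2 > 1).

[129/64, 255/64]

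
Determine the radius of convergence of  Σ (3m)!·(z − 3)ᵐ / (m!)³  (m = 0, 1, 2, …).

By the ratio test, |a_{m+1}/a_m| = (3m+1)·(3m+2)·(3m+3)/(m+1)³ → 27.
Hence the series converges for |z − 3| < 1/(27) = 1/27, so the radius of convergence is 1/27.

R = 1/27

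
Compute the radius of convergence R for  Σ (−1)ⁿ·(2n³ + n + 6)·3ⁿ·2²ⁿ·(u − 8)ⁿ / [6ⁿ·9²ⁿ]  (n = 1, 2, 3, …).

Apply the ratio test: |a_{n+1}| / |a_n| = [(2(n+1)³ + (n+1) + 6)/(2n³ + n + 6)] · 3·4/(6·81), which tends to 2/81 as n → ∞.
Convergence for |u − 8| · 2/81 < 1, i.e. |u − 8| < 81/2. So R = 81/2.

R = 81/2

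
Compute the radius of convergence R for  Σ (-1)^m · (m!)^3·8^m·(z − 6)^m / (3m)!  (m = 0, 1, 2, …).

Apply the ratio test: |a_{m+1}| / |a_m| = (m+1)³/[(3m+1)·(3m+2)·(3m+3)] · 8, which tends to 8/27 as m → ∞.
Hence the series converges for |z − 6| < 1/(8/27) = 27/8, so the radius of convergence is 27/8.

R = 27/8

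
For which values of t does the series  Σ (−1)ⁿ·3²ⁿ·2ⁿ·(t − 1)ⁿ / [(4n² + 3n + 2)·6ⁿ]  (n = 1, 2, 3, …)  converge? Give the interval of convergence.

By the ratio test, |a_{n+1}/a_n| = [(4n² + 3n + 2)/(4(n+1)² + 3(n+1) + 2)] · 9·2/6 → 3.
Convergence for |t − 1| · 3 < 1, i.e. |t − 1| < 1/3. So R = 1/3.
Endpoint t = 4/3: absolute convergence follows by limit comparison with Σ 1/n².
At t = 2/3: the series is dominated by a constant times Σ 1/n², which converges (p = 2 > 1).

[2/3, 4/3]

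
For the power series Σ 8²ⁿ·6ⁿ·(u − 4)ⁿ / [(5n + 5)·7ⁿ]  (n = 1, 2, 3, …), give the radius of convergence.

R = 7/384

The ratio of consecutive coefficients is [(5n + 5)/(5(n+1) + 5)] · 64·6/7 → 384/7.
The series converges when 384/7 · |u − 4| < 1, giving R = 7/384.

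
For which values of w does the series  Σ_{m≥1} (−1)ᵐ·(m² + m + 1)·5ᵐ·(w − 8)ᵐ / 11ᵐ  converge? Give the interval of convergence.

(29/5, 51/5)

The ratio of consecutive coefficients is [((m+1)² + (m+1) + 1)/(m² + m + 1)] · 5/11 → 5/11.
Hence the series converges for |w − 8| < 1/(5/11) = 11/5, so the radius of convergence is 11/5.
When w = 51/5, the terms do not tend to 0, so the series diverges.
Endpoint w = 29/5: the terms do not tend to 0, so the series diverges.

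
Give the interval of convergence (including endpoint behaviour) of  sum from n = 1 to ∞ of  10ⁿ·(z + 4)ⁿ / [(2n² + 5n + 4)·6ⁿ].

[-23/5, -17/5]

By the ratio test, |a_{n+1}/a_n| = [(2n² + 5n + 4)/(2(n+1)² + 5(n+1) + 4)] · 10/6 → 5/3.
Thus R = 1/(5/3) = 3/5.
Endpoint z = -17/5: the terms are on the order of 1/n², so the series converges absolutely by comparison with the p-series (p = 2 > 1).
Check z = -23/5: the series is dominated by a constant times Σ 1/n², which converges (p = 2 > 1).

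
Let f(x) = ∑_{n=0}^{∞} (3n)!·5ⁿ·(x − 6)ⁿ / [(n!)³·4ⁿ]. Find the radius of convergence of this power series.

By the ratio test, |a_{n+1}/a_n| = (3n+1)·(3n+2)·(3n+3)/(n+1)³ · 5/4 → 135/4.
Hence the series converges for |x − 6| < 1/(135/4) = 4/135, so the radius of convergence is 4/135.

R = 4/135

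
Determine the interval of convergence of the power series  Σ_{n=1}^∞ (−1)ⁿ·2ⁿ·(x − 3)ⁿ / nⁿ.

(−∞, ∞)

Applying the root test, |a_n|^(1/n) = 2/n → 0.
The limit is 0 for every x, so R = ∞.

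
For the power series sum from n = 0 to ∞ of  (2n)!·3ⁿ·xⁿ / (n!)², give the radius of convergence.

By the ratio test, |a_{n+1}/a_n| = (2n+1)·(2n+2)/(n+1)² · 3 → 12.
Thus R = 1/(12) = 1/12.

R = 1/12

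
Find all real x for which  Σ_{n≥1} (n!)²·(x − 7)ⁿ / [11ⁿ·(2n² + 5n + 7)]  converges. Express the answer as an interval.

{7}

The ratio of consecutive coefficients is (n+1)² · 1/11 · (2n² + 5n + 7)/(2(n+1)² + 5(n+1) + 7) → ∞.
The terms grow without bound for any (x − 7) ≠ 0, so R = 0 (convergence only at x = 7).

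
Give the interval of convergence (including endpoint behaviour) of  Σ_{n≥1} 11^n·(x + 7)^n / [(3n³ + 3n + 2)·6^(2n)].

Apply the ratio test: |a_{n+1}| / |a_n| = [(3n³ + 3n + 2)/(3(n+1)³ + 3(n+1) + 2)] · 11/36, which tends to 11/36 as n → ∞.
Convergence for |x + 7| · 11/36 < 1, i.e. |x + 7| < 36/11. So R = 36/11.
At x = -41/11: the terms are on the order of 1/n³, so the series converges absolutely by comparison with the p-series (p = 3 > 1).
At x = -113/11: absolute convergence follows by limit comparison with Σ 1/n³.

[-113/11, -41/11]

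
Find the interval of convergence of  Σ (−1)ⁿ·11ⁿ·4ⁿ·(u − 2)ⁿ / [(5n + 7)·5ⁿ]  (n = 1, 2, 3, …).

(83/44, 93/44]

By the ratio test, |a_{n+1}/a_n| = [(5n + 7)/(5(n+1) + 7)] · 11·4/5 → 44/5.
The series converges when 44/5 · |u − 2| < 1, giving R = 5/44.
Endpoint u = 93/44: an alternating series whose terms decrease to 0 in absolute value, so it converges by the Leibniz criterion.
Check u = 83/44: the terms behave like c/n; limit comparison with the harmonic series gives divergence.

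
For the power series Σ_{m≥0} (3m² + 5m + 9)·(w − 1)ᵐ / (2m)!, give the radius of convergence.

R = ∞

Apply the ratio test: |a_{m+1}| / |a_m| = (3(m+1)² + 5(m+1) + 9)/(3m² + 5m + 9) · 1/[(2m+1)·(2m+2)], which tends to 0 as m → ∞.
The limit is 0, so the series converges for all w; R = ∞.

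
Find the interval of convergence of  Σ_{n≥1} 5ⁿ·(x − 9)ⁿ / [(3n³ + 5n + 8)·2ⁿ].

[43/5, 47/5]

The ratio of consecutive coefficients is [(3n³ + 5n + 8)/(3(n+1)³ + 5(n+1) + 8)] · 5/2 → 5/2.
Thus R = 1/(5/2) = 2/5.
Check x = 47/5: the terms are on the order of 1/n³, so the series converges absolutely by comparison with the p-series (p = 3 > 1).
Endpoint x = 43/5: the terms are on the order of 1/n³, so the series converges absolutely by comparison with the p-series (p = 3 > 1).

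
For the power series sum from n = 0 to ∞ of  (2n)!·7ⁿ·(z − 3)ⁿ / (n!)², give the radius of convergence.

Apply the ratio test: |a_{n+1}| / |a_n| = (2n+1)·(2n+2)/(n+1)² · 7, which tends to 28 as n → ∞.
The series converges when 28 · |z − 3| < 1, giving R = 1/28.

R = 1/28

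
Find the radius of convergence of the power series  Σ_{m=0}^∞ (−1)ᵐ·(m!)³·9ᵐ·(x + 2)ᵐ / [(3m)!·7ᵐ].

Apply the ratio test: |a_{m+1}| / |a_m| = (m+1)³/[(3m+1)·(3m+2)·(3m+3)] · 9/7, which tends to 1/21 as m → ∞.
Hence the series converges for |x + 2| < 1/(1/21) = 21, so the radius of convergence is 21.

R = 21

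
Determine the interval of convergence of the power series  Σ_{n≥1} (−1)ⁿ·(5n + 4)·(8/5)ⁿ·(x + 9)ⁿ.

(-77/8, -67/8)

Apply the ratio test: |a_{n+1}| / |a_n| = [(5(n+1) + 4)/(5n + 4)] · 8/5, which tends to 8/5 as n → ∞.
Hence the series converges for |x + 9| < 1/(8/5) = 5/8, so the radius of convergence is 5/8.
When x = -67/8, the terms do not tend to 0, so the series diverges.
When x = -77/8, the n-th term does not approach 0; divergence by the term test.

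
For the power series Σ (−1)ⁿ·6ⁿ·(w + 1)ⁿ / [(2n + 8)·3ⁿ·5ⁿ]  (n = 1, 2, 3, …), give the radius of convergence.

By the ratio test, |a_{n+1}/a_n| = [(2n + 8)/(2(n+1) + 8)] · 6/(3·5) → 2/5.
The series converges when 2/5 · |w + 1| < 1, giving R = 5/2.

R = 5/2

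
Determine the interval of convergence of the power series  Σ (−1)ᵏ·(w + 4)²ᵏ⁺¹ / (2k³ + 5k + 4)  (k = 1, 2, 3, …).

[-5, -3]

Apply the ratio test: |a_{k+1}| / |a_k| = (2k³ + 5k + 4)/(2(k+1)³ + 5(k+1) + 4), which tends to 1 as k → ∞.
Successive powers of (w + 4) differ by 2, so the series converges when |w + 4|² · 1 < 1, i.e. |w + 4| < √(1) = 1. So R = 1.
Endpoint w = -3: the series is dominated by a constant times Σ 1/k³, which converges (p = 3 > 1).
When w = -5, the series is dominated by a constant times Σ 1/k³, which converges (p = 3 > 1).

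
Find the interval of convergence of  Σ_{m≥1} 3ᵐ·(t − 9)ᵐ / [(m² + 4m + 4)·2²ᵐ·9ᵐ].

By the ratio test, |a_{m+1}/a_m| = [(m² + 4m + 4)/((m+1)² + 4(m+1) + 4)] · 3/(4·9) → 1/12.
The series converges when 1/12 · |t − 9| < 1, giving R = 12.
At t = 21: the terms are on the order of 1/m², so the series converges absolutely by comparison with the p-series (p = 2 > 1).
When t = -3, the terms are on the order of 1/m², so the series converges absolutely by comparison with the p-series (p = 2 > 1).

[-3, 21]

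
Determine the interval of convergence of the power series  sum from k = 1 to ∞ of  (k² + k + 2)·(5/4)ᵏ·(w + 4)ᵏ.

(-24/5, -16/5)

Apply the ratio test: |a_{k+1}| / |a_k| = [((k+1)² + (k+1) + 2)/(k² + k + 2)] · 5/4, which tends to 5/4 as k → ∞.
Thus R = 1/(5/4) = 4/5.
At w = -16/5: the k-th term does not approach 0; divergence by the term test.
Endpoint w = -24/5: the k-th term does not approach 0; divergence by the term test.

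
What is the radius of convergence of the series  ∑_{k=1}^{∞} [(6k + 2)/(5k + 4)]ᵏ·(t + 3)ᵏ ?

Root test: |a_k|^(1/k) = (6k + 2)/(5k + 4) → 6/5.
Hence the series converges for |t + 3| < 1/(6/5) = 5/6, so the radius of convergence is 5/6.

R = 5/6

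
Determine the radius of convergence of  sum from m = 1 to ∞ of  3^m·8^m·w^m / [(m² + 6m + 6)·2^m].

Apply the ratio test: |a_{m+1}| / |a_m| = [(m² + 6m + 6)/((m+1)² + 6(m+1) + 6)] · 3·8/2, which tends to 12 as m → ∞.
Convergence for |w| · 12 < 1, i.e. |w| < 1/12. So R = 1/12.

R = 1/12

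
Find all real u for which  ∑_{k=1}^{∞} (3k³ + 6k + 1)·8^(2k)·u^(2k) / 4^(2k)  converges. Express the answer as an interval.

The ratio of consecutive coefficients is [(3(k+1)³ + 6(k+1) + 1)/(3k³ + 6k + 1)] · 64/16 → 4.
Successive powers of u differ by 2, so the series converges when |u|² · 4 < 1, i.e. |u| < √(1/4) = 1/2. So R = 1/2.
Endpoint u = 1/2: the terms have absolute value of order k³, which does not tend to 0, so the series diverges by the divergence test.
Check u = -1/2: the k-th term does not approach 0; divergence by the term test.

(-1/2, 1/2)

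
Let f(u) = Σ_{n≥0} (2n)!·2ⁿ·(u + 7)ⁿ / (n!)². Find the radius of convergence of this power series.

By the ratio test, |a_{n+1}/a_n| = (2n+1)·(2n+2)/(n+1)² · 2 → 8.
Hence the series converges for |u + 7| < 1/(8) = 1/8, so the radius of convergence is 1/8.

R = 1/8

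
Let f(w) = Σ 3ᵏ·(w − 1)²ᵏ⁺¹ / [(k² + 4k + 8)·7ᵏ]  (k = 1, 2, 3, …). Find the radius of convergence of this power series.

R = √21/3

The ratio of consecutive coefficients is [(k² + 4k + 8)/((k+1)² + 4(k+1) + 8)] · 3/7 → 3/7.
Writing y = (w − 1)², the series in y has radius 7/3, so |w − 1| < √(7/3) and R = √21/3.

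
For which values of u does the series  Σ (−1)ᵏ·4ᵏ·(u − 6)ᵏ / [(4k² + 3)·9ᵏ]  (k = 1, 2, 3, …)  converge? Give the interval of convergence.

[15/4, 33/4]

Apply the ratio test: |a_{k+1}| / |a_k| = [(4k² + 3)/(4(k+1)² + 3)] · 4/9, which tends to 4/9 as k → ∞.
The series converges when 4/9 · |u − 6| < 1, giving R = 9/4.
At u = 33/4: the terms are on the order of 1/k², so the series converges absolutely by comparison with the p-series (p = 2 > 1).
When u = 15/4, the series is dominated by a constant times Σ 1/k², which converges (p = 2 > 1).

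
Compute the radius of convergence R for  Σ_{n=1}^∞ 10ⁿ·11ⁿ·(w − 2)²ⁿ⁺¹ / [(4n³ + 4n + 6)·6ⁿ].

R = √165/55

Ratio test: |a_{n+1}/a_n| = [(4n³ + 4n + 6)/(4(n+1)³ + 4(n+1) + 6)] · 10·11/6 → 55/3 as n → ∞.
Since the exponent of (w − 2) increases by 2 each term, convergence requires |w − 2|² < 3/55, hence R = √165/55.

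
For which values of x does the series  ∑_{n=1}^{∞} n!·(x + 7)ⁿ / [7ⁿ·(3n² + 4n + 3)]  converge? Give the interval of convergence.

{-7}

Apply the ratio test: |a_{n+1}| / |a_n| = (n+1) · 1/7 · (3n² + 4n + 3)/(3(n+1)² + 4(n+1) + 3), which tends to ∞ as n → ∞.
Since the ratio → ∞, the series diverges for every x ≠ -7, and R = 0.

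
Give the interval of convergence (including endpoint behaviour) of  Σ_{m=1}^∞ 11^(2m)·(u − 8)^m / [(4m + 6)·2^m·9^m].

The ratio of consecutive coefficients is [(4m + 6)/(4(m+1) + 6)] · 121/(2·9) → 121/18.
The series converges when 121/18 · |u − 8| < 1, giving R = 18/121.
Endpoint u = 986/121: the terms behave like c/m; limit comparison with the harmonic series gives divergence.
Check u = 950/121: convergence follows from the alternating series test (terms decrease monotonically to 0).

[950/121, 986/121)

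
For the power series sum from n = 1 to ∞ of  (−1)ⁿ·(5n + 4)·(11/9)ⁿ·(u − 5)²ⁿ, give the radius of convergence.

The ratio of consecutive coefficients is [(5(n+1) + 4)/(5n + 4)] · 11/9 → 11/9.
Writing y = (u − 5)², the series in y has radius 9/11, so |u − 5| < √(9/11) and R = 3√11/11.

R = 3√11/11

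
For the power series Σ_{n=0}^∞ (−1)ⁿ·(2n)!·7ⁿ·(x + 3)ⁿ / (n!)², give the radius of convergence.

R = 1/28

Apply the ratio test: |a_{n+1}| / |a_n| = (2n+1)·(2n+2)/(n+1)² · 7, which tends to 28 as n → ∞.
The series converges when 28 · |x + 3| < 1, giving R = 1/28.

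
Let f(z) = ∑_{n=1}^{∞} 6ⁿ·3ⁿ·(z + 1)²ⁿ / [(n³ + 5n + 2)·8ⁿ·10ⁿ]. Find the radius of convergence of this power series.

The ratio of consecutive coefficients is [(n³ + 5n + 2)/((n+1)³ + 5(n+1) + 2)] · 6·3/(8·10) → 9/40.
Successive powers of (z + 1) differ by 2, so the series converges when |z + 1|² · 9/40 < 1, i.e. |z + 1| < √(40/9). So R = 2√10/3.

R = 2√10/3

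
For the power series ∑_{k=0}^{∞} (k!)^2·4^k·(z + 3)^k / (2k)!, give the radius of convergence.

By the ratio test, |a_{k+1}/a_k| = (k+1)²/[(2k+1)·(2k+2)] · 4 → 1.
Hence R = 1.

R = 1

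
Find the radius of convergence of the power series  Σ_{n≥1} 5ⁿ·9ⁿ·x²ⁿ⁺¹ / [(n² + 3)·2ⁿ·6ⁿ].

R = 2√15/15

Apply the ratio test: |a_{n+1}| / |a_n| = [(n² + 3)/((n+1)² + 3)] · 5·9/(2·6), which tends to 15/4 as n → ∞.
Writing y = x², the series in y has radius 4/15, so |x| < √(4/15) and R = 2√15/15.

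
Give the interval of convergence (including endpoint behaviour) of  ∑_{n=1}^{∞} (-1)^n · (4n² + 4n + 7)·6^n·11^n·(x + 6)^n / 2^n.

(-199/33, -197/33)

Ratio test: |a_{n+1}/a_n| = [(4(n+1)² + 4(n+1) + 7)/(4n² + 4n + 7)] · 6·11/2 → 33 as n → ∞.
Hence the series converges for |x + 6| < 1/(33) = 1/33, so the radius of convergence is 1/33.
At x = -197/33: the terms do not tend to 0, so the series diverges.
When x = -199/33, the n-th term does not approach 0; divergence by the term test.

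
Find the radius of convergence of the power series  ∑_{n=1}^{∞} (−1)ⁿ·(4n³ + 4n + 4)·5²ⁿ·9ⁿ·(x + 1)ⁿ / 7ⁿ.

R = 7/225

The ratio of consecutive coefficients is [(4(n+1)³ + 4(n+1) + 4)/(4n³ + 4n + 4)] · 25·9/7 → 225/7.
Convergence for |x + 1| · 225/7 < 1, i.e. |x + 1| < 7/225. So R = 7/225.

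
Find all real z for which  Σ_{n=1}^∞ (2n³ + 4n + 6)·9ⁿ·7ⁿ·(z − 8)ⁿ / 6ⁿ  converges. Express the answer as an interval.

The ratio of consecutive coefficients is [(2(n+1)³ + 4(n+1) + 6)/(2n³ + 4n + 6)] · 9·7/6 → 21/2.
Convergence for |z − 8| · 21/2 < 1, i.e. |z − 8| < 2/21. So R = 2/21.
Endpoint z = 170/21: the terms have absolute value of order n³, which does not tend to 0, so the series diverges by the divergence test.
Endpoint z = 166/21: the terms have absolute value of order n³, which does not tend to 0, so the series diverges by the divergence test.

(166/21, 170/21)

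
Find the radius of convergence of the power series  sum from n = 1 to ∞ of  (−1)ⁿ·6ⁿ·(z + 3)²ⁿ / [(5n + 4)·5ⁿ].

By the ratio test, |a_{n+1}/a_n| = [(5n + 4)/(5(n+1) + 4)] · 6/5 → 6/5.
Writing y = (z + 3)², the series in y has radius 5/6, so |z + 3| < √(5/6) and R = √30/6.

R = √30/6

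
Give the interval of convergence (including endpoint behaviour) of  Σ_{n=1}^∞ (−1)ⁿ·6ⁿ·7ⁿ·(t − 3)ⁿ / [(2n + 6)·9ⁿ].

Apply the ratio test: |a_{n+1}| / |a_n| = [(2n + 6)/(2(n+1) + 6)] · 6·7/9, which tends to 14/3 as n → ∞.
Thus R = 1/(14/3) = 3/14.
Check t = 45/14: an alternating series whose terms decrease to 0 in absolute value, so it converges by the Leibniz criterion.
Endpoint t = 39/14: the terms behave like c/n; limit comparison with the harmonic series gives divergence.

(39/14, 45/14]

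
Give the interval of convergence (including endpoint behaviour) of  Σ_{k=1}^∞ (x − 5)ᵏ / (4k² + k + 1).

Ratio test: |a_{k+1}/a_k| = (4k² + k + 1)/(4(k+1)² + (k+1) + 1) → 1 as k → ∞.
Convergence for |x − 5| < 1, so R = 1.
Check x = 6: the terms are on the order of 1/k², so the series converges absolutely by comparison with the p-series (p = 2 > 1).
Check x = 4: the series is dominated by a constant times Σ 1/k², which converges (p = 2 > 1).

[4, 6]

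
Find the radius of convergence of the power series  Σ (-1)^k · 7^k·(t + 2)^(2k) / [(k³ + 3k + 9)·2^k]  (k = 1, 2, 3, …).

The ratio of consecutive coefficients is [(k³ + 3k + 9)/((k+1)³ + 3(k+1) + 9)] · 7/2 → 7/2.
Since the exponent of (t + 2) increases by 2 each term, convergence requires |t + 2|² < 2/7, hence R = √14/7.

R = √14/7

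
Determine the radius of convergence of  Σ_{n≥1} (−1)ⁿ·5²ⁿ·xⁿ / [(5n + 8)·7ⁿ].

The ratio of consecutive coefficients is [(5n + 8)/(5(n+1) + 8)] · 25/7 → 25/7.
Thus R = 1/(25/7) = 7/25.

R = 7/25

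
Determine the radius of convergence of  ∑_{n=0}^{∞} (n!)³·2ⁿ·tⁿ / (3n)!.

Apply the ratio test: |a_{n+1}| / |a_n| = (n+1)³/[(3n+1)·(3n+2)·(3n+3)] · 2, which tends to 2/27 as n → ∞.
Thus R = 1/(2/27) = 27/2.

R = 27/2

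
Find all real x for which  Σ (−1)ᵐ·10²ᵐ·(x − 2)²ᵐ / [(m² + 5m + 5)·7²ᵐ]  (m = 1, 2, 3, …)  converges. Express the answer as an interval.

[13/10, 27/10]

Ratio test: |a_{m+1}/a_m| = [(m² + 5m + 5)/((m+1)² + 5(m+1) + 5)] · 100/49 → 100/49 as m → ∞.
Since the exponent of (x − 2) increases by 2 each term, convergence requires |x − 2|² < 49/100, hence R = 7/10.
Check x = 27/10: absolute convergence follows by limit comparison with Σ 1/m².
Endpoint x = 13/10: absolute convergence follows by limit comparison with Σ 1/m².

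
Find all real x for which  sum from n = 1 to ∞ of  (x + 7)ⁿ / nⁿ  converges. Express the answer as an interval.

(−∞, ∞)

By the Cauchy root test, |a_n|^(1/n) = 1/n → 0.
Since the n-th root of |a_n| tends to 0, the series converges for all real x; R = ∞.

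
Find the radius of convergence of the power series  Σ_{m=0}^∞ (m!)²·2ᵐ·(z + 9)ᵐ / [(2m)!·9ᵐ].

Apply the ratio test: |a_{m+1}| / |a_m| = (m+1)²/[(2m+1)·(2m+2)] · 2/9, which tends to 1/18 as m → ∞.
Thus R = 1/(1/18) = 18.

R = 18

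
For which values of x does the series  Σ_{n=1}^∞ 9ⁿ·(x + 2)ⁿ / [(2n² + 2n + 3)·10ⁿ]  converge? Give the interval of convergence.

By the ratio test, |a_{n+1}/a_n| = [(2n² + 2n + 3)/(2(n+1)² + 2(n+1) + 3)] · 9/10 → 9/10.
Hence the series converges for |x + 2| < 1/(9/10) = 10/9, so the radius of convergence is 10/9.
When x = -8/9, absolute convergence follows by limit comparison with Σ 1/n².
At x = -28/9: absolute convergence follows by limit comparison with Σ 1/n².

[-28/9, -8/9]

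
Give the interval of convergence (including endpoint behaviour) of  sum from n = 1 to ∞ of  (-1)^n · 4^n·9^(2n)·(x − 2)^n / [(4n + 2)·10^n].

The ratio of consecutive coefficients is [(4n + 2)/(4(n+1) + 2)] · 4·81/10 → 162/5.
Convergence for |x − 2| · 162/5 < 1, i.e. |x − 2| < 5/162. So R = 5/162.
Check x = 329/162: an alternating series whose terms decrease to 0 in absolute value, so it converges by the Leibniz criterion.
At x = 319/162: the terms behave like c/n; limit comparison with the harmonic series gives divergence.

(319/162, 329/162]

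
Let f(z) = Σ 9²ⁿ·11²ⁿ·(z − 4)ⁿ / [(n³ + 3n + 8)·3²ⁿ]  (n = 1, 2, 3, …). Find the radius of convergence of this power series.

The ratio of consecutive coefficients is [(n³ + 3n + 8)/((n+1)³ + 3(n+1) + 8)] · 81·121/9 → 1089.
The series converges when 1089 · |z − 4| < 1, giving R = 1/1089.

R = 1/1089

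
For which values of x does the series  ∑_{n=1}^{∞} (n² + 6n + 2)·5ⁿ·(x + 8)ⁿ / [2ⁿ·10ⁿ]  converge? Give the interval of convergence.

(-12, -4)

Ratio test: |a_{n+1}/a_n| = [((n+1)² + 6(n+1) + 2)/(n² + 6n + 2)] · 5/(2·10) → 1/4 as n → ∞.
Hence the series converges for |x + 8| < 1/(1/4) = 4, so the radius of convergence is 4.
When x = -4, the terms do not tend to 0, so the series diverges.
When x = -12, the terms do not tend to 0, so the series diverges.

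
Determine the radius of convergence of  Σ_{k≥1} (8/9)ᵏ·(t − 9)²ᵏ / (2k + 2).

R = 3√2/4

Ratio test: |a_{k+1}/a_k| = [(2k + 2)/(2(k+1) + 2)] · 8/9 → 8/9 as k → ∞.
Successive powers of (t − 9) differ by 2, so the series converges when |t − 9|² · 8/9 < 1, i.e. |t − 9| < √(9/8). So R = 3√2/4.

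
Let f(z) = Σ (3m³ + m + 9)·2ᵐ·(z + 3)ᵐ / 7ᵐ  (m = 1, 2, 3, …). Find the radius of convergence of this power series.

R = 7/2

Ratio test: |a_{m+1}/a_m| = [(3(m+1)³ + (m+1) + 9)/(3m³ + m + 9)] · 2/7 → 2/7 as m → ∞.
Thus R = 1/(2/7) = 7/2.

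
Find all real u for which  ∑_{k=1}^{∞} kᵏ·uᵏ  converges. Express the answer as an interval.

{0}

Applying the root test, |a_k|^(1/k) = k → ∞.
Since the k-th root of |a_k| is unbounded, the series converges only at u = 0; R = 0.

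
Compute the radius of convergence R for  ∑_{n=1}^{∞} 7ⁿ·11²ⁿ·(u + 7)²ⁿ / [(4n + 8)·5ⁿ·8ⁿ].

R = 2√70/77

Apply the ratio test: |a_{n+1}| / |a_n| = [(4n + 8)/(4(n+1) + 8)] · 7·121/(5·8), which tends to 847/40 as n → ∞.
Since the exponent of (u + 7) increases by 2 each term, convergence requires |u + 7|² < 40/847, hence R = 2√70/77.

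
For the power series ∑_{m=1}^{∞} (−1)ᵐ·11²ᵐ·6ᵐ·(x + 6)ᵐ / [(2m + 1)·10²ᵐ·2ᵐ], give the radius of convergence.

Apply the ratio test: |a_{m+1}| / |a_m| = [(2m + 1)/(2(m+1) + 1)] · 121·6/(100·2), which tends to 363/100 as m → ∞.
Thus R = 1/(363/100) = 100/363.

R = 100/363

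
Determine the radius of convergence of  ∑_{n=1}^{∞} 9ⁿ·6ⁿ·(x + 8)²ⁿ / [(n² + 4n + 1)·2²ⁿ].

Apply the ratio test: |a_{n+1}| / |a_n| = [(n² + 4n + 1)/((n+1)² + 4(n+1) + 1)] · 9·6/4, which tends to 27/2 as n → ∞.
Writing y = (x + 8)², the series in y has radius 2/27, so |x + 8| < √(2/27) and R = √6/9.

R = √6/9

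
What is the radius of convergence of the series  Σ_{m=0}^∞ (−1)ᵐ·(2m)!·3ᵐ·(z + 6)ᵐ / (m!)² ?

Ratio test: |a_{m+1}/a_m| = (2m+1)·(2m+2)/(m+1)² · 3 → 12 as m → ∞.
Convergence for |z + 6| · 12 < 1, i.e. |z + 6| < 1/12. So R = 1/12.

R = 1/12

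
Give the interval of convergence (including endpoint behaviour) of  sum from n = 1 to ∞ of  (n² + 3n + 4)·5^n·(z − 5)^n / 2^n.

The ratio of consecutive coefficients is [((n+1)² + 3(n+1) + 4)/(n² + 3n + 4)] · 5/2 → 5/2.
The series converges when 5/2 · |z − 5| < 1, giving R = 2/5.
When z = 27/5, the terms have absolute value of order n², which does not tend to 0, so the series diverges by the divergence test.
When z = 23/5, the terms do not tend to 0, so the series diverges.

(23/5, 27/5)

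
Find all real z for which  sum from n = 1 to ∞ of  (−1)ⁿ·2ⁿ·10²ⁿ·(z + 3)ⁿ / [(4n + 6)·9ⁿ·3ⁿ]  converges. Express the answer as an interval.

(-627/200, -573/200]

Ratio test: |a_{n+1}/a_n| = [(4n + 6)/(4(n+1) + 6)] · 2·100/(9·3) → 200/27 as n → ∞.
Thus R = 1/(200/27) = 27/200.
At z = -573/200: the terms alternate in sign and decrease monotonically to 0 in absolute value (size ~ c/n), so the alternating series test gives convergence.
Check z = -627/200: the terms are asymptotic to a nonzero constant times 1/n, so the series diverges by limit comparison with Σ 1/n.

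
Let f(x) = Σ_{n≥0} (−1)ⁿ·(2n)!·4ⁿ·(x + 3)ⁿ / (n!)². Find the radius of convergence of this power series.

R = 1/16

Ratio test: |a_{n+1}/a_n| = (2n+1)·(2n+2)/(n+1)² · 4 → 16 as n → ∞.
Hence the series converges for |x + 3| < 1/(16) = 1/16, so the radius of convergence is 1/16.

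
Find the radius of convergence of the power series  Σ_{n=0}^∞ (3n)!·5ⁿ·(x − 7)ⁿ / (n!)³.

The ratio of consecutive coefficients is (3n+1)·(3n+2)·(3n+3)/(n+1)³ · 5 → 135.
Thus R = 1/(135) = 1/135.

R = 1/135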